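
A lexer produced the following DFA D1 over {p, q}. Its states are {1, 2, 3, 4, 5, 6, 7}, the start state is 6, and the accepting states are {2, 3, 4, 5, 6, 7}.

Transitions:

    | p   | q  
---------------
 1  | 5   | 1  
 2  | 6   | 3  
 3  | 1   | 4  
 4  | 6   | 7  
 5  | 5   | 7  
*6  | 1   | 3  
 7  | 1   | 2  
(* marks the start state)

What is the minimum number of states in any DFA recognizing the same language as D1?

Start with accepting vs non-accepting: {2,3,4,5,6,7} | {1}.
Refine {2,3,4,5,6,7} on symbol p: members go to different blocks, giving {2,4,5} and {3,6,7}.
Refine {2,4,5} on symbol p: members go to different blocks, giving {2,4} and {5}.
Split {3,6,7} by δ(·,q) → {3,7} and {6}.
No further refinement is possible. Final partition (5 blocks): {2,4} | {1} | {3,7} | {5} | {6}.

5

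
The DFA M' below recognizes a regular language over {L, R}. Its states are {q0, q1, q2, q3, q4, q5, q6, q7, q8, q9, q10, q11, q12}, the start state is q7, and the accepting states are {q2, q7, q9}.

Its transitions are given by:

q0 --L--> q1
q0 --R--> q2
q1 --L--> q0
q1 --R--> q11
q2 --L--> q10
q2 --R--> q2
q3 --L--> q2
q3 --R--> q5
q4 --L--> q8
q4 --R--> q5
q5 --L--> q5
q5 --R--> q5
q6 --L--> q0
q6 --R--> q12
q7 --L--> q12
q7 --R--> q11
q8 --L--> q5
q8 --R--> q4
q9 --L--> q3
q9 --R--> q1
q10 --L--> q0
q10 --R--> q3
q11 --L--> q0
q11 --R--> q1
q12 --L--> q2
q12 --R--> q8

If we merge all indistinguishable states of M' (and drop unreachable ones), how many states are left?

7

First remove the unreachable states {q6,q9}; 11 states remain.
Start with accepting vs non-accepting: {q2,q7} | {q0,q1,q3,q4,q5,q8,q10,q11,q12}.
On input R, block {q2,q7} splits into {q2} and {q7}.
Split {q0,q1,q3,q4,q5,q8,q10,q11,q12} by δ(·,L) → {q0,q1,q4,q5,q8,q10,q11} and {q3,q12}.
Refine {q0,q1,q4,q5,q8,q10,q11} on symbol R: members go to different blocks, giving {q1,q4,q5,q8,q11} and {q0} and {q10}.
Refine {q1,q4,q5,q8,q11} on symbol L: members go to different blocks, giving {q4,q5,q8} and {q1,q11}.
Stable partition: {q2} | {q4,q5,q8} | {q7} | {q3,q12} | {q0} | {q10} | {q1,q11} — 7 equivalence classes.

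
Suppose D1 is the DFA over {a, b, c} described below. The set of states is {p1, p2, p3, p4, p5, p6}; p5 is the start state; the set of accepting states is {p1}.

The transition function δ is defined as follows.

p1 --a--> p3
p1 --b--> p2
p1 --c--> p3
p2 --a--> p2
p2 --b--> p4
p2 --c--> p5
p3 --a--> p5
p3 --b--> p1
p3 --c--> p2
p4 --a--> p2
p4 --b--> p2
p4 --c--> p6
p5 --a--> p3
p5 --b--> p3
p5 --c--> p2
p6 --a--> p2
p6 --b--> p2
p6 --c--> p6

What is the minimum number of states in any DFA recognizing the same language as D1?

All states are reachable from the start state.
P0 = {p1} | {p2,p3,p4,p5,p6}.
Refine {p2,p3,p4,p5,p6} on symbol b: members go to different blocks, giving {p2,p4,p5,p6} and {p3}.
Refine {p2,p4,p5,p6} on symbol a: members go to different blocks, giving {p2,p4,p6} and {p5}.
Split {p2,p4,p6} by δ(·,c) → {p4,p6} and {p2}.
No further refinement is possible. Final partition (5 blocks): {p1} | {p4,p6} | {p3} | {p5} | {p2}.

5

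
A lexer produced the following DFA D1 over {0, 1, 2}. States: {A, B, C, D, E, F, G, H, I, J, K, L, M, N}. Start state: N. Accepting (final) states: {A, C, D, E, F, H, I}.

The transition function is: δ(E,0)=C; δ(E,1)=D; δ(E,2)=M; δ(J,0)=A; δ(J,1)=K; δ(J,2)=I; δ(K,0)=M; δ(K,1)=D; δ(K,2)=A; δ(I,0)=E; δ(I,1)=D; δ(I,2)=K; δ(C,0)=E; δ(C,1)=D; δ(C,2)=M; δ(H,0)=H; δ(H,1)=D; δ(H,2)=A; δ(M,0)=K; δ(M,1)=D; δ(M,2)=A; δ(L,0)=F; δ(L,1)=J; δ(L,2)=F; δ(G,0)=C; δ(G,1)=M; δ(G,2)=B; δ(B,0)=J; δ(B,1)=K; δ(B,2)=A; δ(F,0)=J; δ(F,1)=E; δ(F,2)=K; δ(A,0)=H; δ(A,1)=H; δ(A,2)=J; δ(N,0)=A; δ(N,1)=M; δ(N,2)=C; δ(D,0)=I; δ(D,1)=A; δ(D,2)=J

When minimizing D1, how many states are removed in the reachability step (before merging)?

No path from N leads to B, F, G, L; the other 10 states are all reachable.

4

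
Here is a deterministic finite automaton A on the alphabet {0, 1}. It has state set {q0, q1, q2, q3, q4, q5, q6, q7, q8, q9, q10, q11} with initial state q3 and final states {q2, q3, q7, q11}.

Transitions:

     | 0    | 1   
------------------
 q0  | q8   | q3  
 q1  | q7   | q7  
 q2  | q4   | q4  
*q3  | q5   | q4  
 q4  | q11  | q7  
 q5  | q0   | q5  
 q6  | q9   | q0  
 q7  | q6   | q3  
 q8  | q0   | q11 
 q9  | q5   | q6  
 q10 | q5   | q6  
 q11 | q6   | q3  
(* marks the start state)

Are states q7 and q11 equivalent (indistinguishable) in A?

States {q1,q2,q10} cannot be reached from the start state, so discard them.
P0 = {q3,q7,q11} | {q0,q4,q5,q6,q8,q9}.
Split {q3,q7,q11} by δ(·,1) → {q7,q11} and {q3}.
Refine {q0,q4,q5,q6,q8,q9} on symbol 0: members go to different blocks, giving {q0,q5,q6,q8,q9} and {q4}.
Split {q0,q5,q6,q8,q9} by δ(·,1) → {q5,q6,q9} and {q0} and {q8}.
On input 0, block {q5,q6,q9} splits into {q6,q9} and {q5}.
Refine {q6,q9} on symbol 0: members go to different blocks, giving {q6} and {q9}.
Stable partition: {q7,q11} | {q6} | {q3} | {q4} | {q0} | {q8} | {q5} | {q9} — 8 equivalence classes.
q7 and q11 lie in the same block of the stable partition, so they are equivalent — no string distinguishes them.

Yes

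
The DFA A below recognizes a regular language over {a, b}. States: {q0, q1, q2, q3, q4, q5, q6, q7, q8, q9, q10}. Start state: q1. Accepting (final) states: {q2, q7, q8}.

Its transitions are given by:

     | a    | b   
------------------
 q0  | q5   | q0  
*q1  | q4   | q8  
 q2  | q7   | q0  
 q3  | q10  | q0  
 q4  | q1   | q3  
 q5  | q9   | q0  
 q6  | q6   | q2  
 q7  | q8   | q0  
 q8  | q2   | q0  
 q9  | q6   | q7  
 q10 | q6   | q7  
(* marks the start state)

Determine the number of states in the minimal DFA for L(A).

6

Every state is reachable, so we keep all 11.
P0 = {q2,q7,q8} | {q0,q1,q3,q4,q5,q6,q9,q10}.
Split {q0,q1,q3,q4,q5,q6,q9,q10} by δ(·,b) → {q0,q3,q4,q5} and {q1,q6,q9,q10}.
On input a, block {q0,q3,q4,q5} splits into {q3,q4,q5} and {q0}.
Refine {q3,q4,q5} on symbol b: members go to different blocks, giving {q3,q5} and {q4}.
Split {q1,q6,q9,q10} by δ(·,a) → {q6,q9,q10} and {q1}.
Stable partition: {q2,q7,q8} | {q3,q5} | {q6,q9,q10} | {q0} | {q4} | {q1} — 6 equivalence classes.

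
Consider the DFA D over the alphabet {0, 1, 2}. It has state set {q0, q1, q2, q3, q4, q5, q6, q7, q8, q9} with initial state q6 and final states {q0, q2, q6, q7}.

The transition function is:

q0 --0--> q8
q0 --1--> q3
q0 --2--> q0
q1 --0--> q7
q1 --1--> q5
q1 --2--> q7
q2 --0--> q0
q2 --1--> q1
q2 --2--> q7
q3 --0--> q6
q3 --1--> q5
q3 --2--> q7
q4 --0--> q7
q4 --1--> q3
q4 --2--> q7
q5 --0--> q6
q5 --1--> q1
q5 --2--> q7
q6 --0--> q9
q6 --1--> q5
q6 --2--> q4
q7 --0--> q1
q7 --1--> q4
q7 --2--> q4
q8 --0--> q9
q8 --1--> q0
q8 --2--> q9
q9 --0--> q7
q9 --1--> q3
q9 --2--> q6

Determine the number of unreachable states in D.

3

BFS from q6 reaches {q1, q3, q4, q5, q6, q7, q9}; the 3 state(s) q0, q2, q8 are never visited.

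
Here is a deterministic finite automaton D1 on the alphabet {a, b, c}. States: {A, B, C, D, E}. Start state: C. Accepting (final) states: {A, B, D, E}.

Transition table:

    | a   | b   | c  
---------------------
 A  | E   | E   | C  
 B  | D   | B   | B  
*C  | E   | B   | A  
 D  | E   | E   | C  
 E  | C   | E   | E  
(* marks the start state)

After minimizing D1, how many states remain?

P0 = {A,B,D,E} | {C}.
Split {A,B,D,E} by δ(·,a) → {A,B,D} and {E}.
Split {A,B,D} by δ(·,a) → {A,D} and {B}.
The partition is now stable with 4 blocks: {A,D} | {C} | {E} | {B}.

4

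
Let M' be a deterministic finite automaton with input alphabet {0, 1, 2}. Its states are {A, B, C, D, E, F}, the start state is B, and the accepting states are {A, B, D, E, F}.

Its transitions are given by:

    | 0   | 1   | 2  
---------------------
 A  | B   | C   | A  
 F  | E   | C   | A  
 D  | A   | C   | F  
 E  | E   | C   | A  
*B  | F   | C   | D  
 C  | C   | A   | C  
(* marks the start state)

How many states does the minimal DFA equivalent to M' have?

2

Initial partition by acceptance: {A,B,D,E,F} | {C}.
The partition is now stable with 2 blocks: {A,B,D,E,F} | {C}.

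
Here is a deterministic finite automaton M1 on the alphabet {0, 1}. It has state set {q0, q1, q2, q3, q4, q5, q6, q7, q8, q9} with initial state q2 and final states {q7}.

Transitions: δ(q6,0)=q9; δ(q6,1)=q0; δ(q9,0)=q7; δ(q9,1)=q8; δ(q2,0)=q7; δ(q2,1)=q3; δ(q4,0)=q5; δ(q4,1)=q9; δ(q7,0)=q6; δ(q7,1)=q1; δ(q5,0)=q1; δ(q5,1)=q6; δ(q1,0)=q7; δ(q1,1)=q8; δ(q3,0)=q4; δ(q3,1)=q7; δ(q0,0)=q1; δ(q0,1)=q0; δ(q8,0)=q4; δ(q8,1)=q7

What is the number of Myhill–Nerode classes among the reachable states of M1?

5

P0 = {q7} | {q0,q1,q2,q3,q4,q5,q6,q8,q9}.
Split {q0,q1,q2,q3,q4,q5,q6,q8,q9} by δ(·,0) → {q0,q3,q4,q5,q6,q8} and {q1,q2,q9}.
Refine {q0,q3,q4,q5,q6,q8} on symbol 0: members go to different blocks, giving {q0,q5,q6} and {q3,q4,q8}.
Refine {q3,q4,q8} on symbol 0: members go to different blocks, giving {q3,q8} and {q4}.
The partition is now stable with 5 blocks: {q7} | {q0,q5,q6} | {q1,q2,q9} | {q3,q8} | {q4}.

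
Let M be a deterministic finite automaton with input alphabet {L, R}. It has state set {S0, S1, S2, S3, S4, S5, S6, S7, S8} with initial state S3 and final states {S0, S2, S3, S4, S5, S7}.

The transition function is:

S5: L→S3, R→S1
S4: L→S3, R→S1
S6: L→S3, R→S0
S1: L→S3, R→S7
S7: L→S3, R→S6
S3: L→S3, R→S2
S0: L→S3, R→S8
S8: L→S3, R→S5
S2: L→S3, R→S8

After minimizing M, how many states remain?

States {S4} cannot be reached from the start state, so discard them.
P0 = {S0,S2,S3,S5,S7} | {S1,S6,S8}.
Refine {S0,S2,S3,S5,S7} on symbol R: members go to different blocks, giving {S0,S2,S5,S7} and {S3}.
No further refinement is possible. Final partition (3 blocks): {S0,S2,S5,S7} | {S1,S6,S8} | {S3}.

3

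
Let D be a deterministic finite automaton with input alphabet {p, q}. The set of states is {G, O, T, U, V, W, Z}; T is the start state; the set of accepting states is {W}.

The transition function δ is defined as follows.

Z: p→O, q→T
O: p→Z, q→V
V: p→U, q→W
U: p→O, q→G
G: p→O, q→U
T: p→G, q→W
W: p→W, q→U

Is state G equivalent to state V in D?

Every state is reachable, so we keep all 7.
Start with accepting vs non-accepting: {W} | {G,O,T,U,V,Z}.
On input q, block {G,O,T,U,V,Z} splits into {G,O,U,Z} and {T,V}.
Split {G,O,U,Z} by δ(·,q) → {G,U} and {O,Z}.
The partition is now stable with 4 blocks: {W} | {G,U} | {T,V} | {O,Z}.
G and V end up in different blocks, so they are distinguishable. For instance, the string 'q' is accepted from only V.

No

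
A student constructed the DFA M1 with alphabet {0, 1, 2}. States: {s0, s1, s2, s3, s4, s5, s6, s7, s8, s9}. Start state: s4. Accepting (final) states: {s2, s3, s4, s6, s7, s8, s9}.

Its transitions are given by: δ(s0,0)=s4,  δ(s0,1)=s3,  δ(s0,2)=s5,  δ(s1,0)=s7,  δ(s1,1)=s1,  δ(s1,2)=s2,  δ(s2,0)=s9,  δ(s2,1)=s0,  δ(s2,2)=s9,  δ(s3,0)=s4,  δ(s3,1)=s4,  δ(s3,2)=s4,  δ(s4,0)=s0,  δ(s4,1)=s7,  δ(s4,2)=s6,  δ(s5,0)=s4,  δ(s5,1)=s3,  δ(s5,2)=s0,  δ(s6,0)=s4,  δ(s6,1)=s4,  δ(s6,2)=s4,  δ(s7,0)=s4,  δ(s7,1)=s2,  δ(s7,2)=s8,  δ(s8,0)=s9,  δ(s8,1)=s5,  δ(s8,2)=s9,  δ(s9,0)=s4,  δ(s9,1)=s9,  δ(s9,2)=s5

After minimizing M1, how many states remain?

First remove the unreachable states {s1}; 9 states remain.
P0 = {s2,s3,s4,s6,s7,s8,s9} | {s0,s5}.
Refine {s2,s3,s4,s6,s7,s8,s9} on symbol 0: members go to different blocks, giving {s2,s3,s6,s7,s8,s9} and {s4}.
On input 0, block {s2,s3,s6,s7,s8,s9} splits into {s3,s6,s7,s9} and {s2,s8}.
Split {s3,s6,s7,s9} by δ(·,1) → {s3,s6} and {s7} and {s9}.
The partition is now stable with 6 blocks: {s3,s6} | {s0,s5} | {s4} | {s2,s8} | {s7} | {s9}.

6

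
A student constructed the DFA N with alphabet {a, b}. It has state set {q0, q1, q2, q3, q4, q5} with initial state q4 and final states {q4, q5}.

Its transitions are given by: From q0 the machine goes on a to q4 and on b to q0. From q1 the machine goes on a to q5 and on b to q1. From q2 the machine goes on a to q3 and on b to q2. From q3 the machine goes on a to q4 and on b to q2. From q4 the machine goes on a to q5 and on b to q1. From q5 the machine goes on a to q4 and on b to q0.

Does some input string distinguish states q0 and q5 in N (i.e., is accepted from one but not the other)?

States {q2,q3} cannot be reached from the start state, so discard them.
Start with accepting vs non-accepting: {q4,q5} | {q0,q1}.
No further refinement is possible. Final partition (2 blocks): {q4,q5} | {q0,q1}.
q0 and q5 end up in different blocks, so they are distinguishable. For instance, the string 'ε' is accepted from only q5.

Yes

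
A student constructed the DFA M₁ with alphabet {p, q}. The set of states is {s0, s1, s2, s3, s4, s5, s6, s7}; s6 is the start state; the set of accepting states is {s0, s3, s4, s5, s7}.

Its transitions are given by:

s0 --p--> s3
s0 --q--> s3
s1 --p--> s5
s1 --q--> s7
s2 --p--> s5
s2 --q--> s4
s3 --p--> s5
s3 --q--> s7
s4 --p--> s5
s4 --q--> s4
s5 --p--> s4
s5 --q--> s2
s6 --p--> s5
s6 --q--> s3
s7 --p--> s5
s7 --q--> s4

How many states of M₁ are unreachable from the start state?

BFS from s6 reaches {s2, s3, s4, s5, s6, s7}; the 2 state(s) s0, s1 are never visited.

2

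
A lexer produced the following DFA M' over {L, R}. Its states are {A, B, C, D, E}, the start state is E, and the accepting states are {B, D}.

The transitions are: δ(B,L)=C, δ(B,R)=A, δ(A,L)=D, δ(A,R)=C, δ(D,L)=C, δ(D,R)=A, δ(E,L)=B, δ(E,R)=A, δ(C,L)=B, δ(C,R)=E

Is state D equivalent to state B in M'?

Initial partition by acceptance: {B,D} | {A,C,E}.
No further refinement is possible. Final partition (2 blocks): {B,D} | {A,C,E}.
D and B lie in the same block of the stable partition, so they are equivalent — no string distinguishes them.

Yes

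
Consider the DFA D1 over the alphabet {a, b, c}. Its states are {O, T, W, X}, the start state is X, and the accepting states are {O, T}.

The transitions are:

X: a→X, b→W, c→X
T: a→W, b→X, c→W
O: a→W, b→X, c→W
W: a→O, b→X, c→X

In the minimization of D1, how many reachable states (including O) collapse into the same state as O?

1

States {T} cannot be reached from the start state, so discard them.
Initial partition by acceptance: {O} | {W,X}.
On input a, block {W,X} splits into {X} and {W}.
No further refinement is possible. Final partition (3 blocks): {O} | {X} | {W}.
The equivalence class containing O is {O}, of size 1.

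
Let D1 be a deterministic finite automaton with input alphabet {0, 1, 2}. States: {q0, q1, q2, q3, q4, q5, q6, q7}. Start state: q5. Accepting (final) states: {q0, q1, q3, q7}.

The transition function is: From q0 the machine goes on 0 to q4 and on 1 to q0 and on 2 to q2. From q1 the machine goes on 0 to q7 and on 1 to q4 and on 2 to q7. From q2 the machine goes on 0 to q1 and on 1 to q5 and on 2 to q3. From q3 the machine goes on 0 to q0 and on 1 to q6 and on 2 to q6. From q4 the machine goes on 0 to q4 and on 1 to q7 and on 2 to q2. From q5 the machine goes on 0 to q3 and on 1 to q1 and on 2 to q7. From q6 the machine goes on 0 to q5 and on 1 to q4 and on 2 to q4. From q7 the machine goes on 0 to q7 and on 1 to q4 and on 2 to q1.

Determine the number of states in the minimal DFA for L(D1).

7

Initial partition by acceptance: {q0,q1,q3,q7} | {q2,q4,q5,q6}.
On input 0, block {q0,q1,q3,q7} splits into {q1,q3,q7} and {q0}.
Split {q1,q3,q7} by δ(·,0) → {q1,q7} and {q3}.
Split {q2,q4,q5,q6} by δ(·,0) → {q4,q6} and {q2} and {q5}.
Split {q4,q6} by δ(·,0) → {q4} and {q6}.
No further refinement is possible. Final partition (7 blocks): {q1,q7} | {q4} | {q0} | {q3} | {q2} | {q5} | {q6}.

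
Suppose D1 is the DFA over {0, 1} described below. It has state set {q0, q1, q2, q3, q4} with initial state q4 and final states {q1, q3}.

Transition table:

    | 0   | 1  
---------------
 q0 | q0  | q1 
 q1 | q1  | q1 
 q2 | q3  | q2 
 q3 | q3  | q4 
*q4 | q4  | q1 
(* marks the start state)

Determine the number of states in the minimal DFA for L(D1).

States {q0,q2,q3} cannot be reached from the start state, so discard them.
Start with accepting vs non-accepting: {q1} | {q4}.
The partition is now stable with 2 blocks: {q1} | {q4}.

2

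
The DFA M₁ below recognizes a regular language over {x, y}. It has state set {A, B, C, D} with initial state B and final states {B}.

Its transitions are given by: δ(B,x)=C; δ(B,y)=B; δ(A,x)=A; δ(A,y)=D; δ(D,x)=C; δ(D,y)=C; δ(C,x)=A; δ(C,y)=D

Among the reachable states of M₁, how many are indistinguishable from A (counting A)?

P0 = {B} | {A,C,D}.
Stable partition: {B} | {A,C,D} — 2 equivalence classes.
The equivalence class containing A is {A,C,D}, of size 3.

3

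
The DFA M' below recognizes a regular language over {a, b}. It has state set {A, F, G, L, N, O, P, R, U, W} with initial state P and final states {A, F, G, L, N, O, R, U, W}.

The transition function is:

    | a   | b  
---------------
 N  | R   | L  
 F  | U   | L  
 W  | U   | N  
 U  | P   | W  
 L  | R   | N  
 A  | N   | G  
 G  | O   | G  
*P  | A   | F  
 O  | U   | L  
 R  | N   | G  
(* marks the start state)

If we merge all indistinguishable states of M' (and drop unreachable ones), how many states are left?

6

Every state is reachable, so we keep all 10.
P0 = {A,F,G,L,N,O,R,U,W} | {P}.
Split {A,F,G,L,N,O,R,U,W} by δ(·,a) → {A,F,G,L,N,O,R,W} and {U}.
Refine {A,F,G,L,N,O,R,W} on symbol a: members go to different blocks, giving {A,G,L,N,R} and {F,O,W}.
On input a, block {A,G,L,N,R} splits into {A,L,N,R} and {G}.
On input b, block {A,L,N,R} splits into {A,R} and {L,N}.
No further refinement is possible. Final partition (6 blocks): {A,R} | {P} | {U} | {F,O,W} | {G} | {L,N}.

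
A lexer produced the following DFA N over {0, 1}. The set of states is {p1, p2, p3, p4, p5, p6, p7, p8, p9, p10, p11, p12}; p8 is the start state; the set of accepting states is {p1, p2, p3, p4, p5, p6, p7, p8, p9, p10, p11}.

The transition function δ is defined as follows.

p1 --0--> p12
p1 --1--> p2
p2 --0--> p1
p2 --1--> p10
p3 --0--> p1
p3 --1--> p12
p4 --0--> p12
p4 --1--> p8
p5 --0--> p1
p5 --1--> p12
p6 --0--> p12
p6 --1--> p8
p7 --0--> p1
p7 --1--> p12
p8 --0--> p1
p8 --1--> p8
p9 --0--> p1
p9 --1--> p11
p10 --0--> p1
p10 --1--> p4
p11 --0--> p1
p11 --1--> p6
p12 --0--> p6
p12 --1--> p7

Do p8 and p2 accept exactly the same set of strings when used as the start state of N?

No

First remove the unreachable states {p3,p5,p9,p11}; 8 states remain.
Start with accepting vs non-accepting: {p1,p2,p4,p6,p7,p8,p10} | {p12}.
Split {p1,p2,p4,p6,p7,p8,p10} by δ(·,0) → {p2,p7,p8,p10} and {p1,p4,p6}.
Split {p2,p7,p8,p10} by δ(·,1) → {p2,p8} and {p7} and {p10}.
Split {p2,p8} by δ(·,1) → {p2} and {p8}.
On input 1, block {p1,p4,p6} splits into {p4,p6} and {p1}.
No further refinement is possible. Final partition (7 blocks): {p2} | {p12} | {p4,p6} | {p7} | {p10} | {p8} | {p1}.
p8 and p2 end up in different blocks, so they are distinguishable. For instance, the string '110' is accepted from only p8.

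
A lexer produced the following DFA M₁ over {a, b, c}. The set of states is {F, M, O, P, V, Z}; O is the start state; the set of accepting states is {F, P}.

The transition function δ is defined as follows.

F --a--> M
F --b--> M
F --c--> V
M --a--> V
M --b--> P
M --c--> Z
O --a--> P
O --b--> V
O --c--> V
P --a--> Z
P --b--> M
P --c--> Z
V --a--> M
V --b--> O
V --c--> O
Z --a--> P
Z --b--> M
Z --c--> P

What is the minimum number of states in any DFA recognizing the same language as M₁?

Reachable states from the start: {M,O,P,V,Z}. Unreachable: {F} — drop them.
Initial partition by acceptance: {P} | {M,O,V,Z}.
Split {M,O,V,Z} by δ(·,a) → {M,V} and {O,Z}.
Refine {M,V} on symbol b: members go to different blocks, giving {M} and {V}.
Split {O,Z} by δ(·,b) → {Z} and {O}.
Stable partition: {P} | {M} | {Z} | {V} | {O} — 5 equivalence classes.

5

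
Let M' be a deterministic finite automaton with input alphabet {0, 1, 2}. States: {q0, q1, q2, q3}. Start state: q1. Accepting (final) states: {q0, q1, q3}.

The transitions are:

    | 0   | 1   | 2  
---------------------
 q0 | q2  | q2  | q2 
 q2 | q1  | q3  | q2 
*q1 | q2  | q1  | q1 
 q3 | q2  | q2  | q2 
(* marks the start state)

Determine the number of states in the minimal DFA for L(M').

First remove the unreachable states {q0}; 3 states remain.
Initial partition by acceptance: {q1,q3} | {q2}.
On input 1, block {q1,q3} splits into {q1} and {q3}.
Stable partition: {q1} | {q2} | {q3} — 3 equivalence classes.

3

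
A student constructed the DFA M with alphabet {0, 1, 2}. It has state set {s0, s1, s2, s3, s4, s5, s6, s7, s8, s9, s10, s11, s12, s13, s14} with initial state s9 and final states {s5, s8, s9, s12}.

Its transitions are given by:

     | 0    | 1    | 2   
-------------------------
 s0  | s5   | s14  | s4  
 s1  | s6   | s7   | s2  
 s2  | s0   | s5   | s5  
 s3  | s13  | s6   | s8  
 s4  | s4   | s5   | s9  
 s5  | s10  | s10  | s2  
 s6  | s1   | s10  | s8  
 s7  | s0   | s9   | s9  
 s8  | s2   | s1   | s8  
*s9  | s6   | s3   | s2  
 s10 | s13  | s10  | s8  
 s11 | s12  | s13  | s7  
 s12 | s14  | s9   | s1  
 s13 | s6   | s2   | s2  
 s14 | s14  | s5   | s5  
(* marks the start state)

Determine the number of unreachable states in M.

2

Starting at s9 and following transitions, the reachable set is {s0, s1, s2, s3, s4, s5, s6, s7, s8, s9, s10, s13, s14}. That leaves s11, s12 unreachable — 2 in total.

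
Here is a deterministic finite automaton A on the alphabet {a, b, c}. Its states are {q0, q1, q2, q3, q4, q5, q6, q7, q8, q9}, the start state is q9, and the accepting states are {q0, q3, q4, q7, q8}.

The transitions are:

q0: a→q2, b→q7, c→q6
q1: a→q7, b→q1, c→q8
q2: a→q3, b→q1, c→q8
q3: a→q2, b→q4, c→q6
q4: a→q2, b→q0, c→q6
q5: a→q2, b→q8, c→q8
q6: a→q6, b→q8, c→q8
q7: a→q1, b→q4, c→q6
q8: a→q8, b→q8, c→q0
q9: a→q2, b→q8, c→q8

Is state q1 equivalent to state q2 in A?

Yes

States {q5} cannot be reached from the start state, so discard them.
Start with accepting vs non-accepting: {q0,q3,q4,q7,q8} | {q1,q2,q6,q9}.
Split {q0,q3,q4,q7,q8} by δ(·,a) → {q0,q3,q4,q7} and {q8}.
Split {q1,q2,q6,q9} by δ(·,a) → {q1,q2} and {q6,q9}.
Split {q6,q9} by δ(·,a) → {q6} and {q9}.
No further refinement is possible. Final partition (5 blocks): {q0,q3,q4,q7} | {q1,q2} | {q8} | {q6} | {q9}.
q1 and q2 lie in the same block of the stable partition, so they are equivalent — no string distinguishes them.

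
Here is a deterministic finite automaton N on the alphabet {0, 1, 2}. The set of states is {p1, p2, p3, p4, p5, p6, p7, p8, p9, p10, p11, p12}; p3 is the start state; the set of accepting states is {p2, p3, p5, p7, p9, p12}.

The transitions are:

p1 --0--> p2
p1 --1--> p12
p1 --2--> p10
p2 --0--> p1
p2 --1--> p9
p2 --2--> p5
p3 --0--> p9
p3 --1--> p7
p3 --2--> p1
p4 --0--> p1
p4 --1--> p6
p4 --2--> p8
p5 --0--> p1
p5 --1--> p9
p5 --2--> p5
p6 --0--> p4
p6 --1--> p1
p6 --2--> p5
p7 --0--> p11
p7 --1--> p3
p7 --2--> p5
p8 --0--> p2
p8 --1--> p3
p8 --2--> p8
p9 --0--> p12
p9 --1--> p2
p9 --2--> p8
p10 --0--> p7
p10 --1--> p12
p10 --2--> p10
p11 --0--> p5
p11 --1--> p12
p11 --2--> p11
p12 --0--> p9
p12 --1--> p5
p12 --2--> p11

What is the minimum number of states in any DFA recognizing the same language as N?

First remove the unreachable states {p4,p6}; 10 states remain.
Start with accepting vs non-accepting: {p2,p3,p5,p7,p9,p12} | {p1,p8,p10,p11}.
Refine {p2,p3,p5,p7,p9,p12} on symbol 0: members go to different blocks, giving {p2,p5,p7} and {p3,p9,p12}.
No further refinement is possible. Final partition (3 blocks): {p2,p5,p7} | {p1,p8,p10,p11} | {p3,p9,p12}.

3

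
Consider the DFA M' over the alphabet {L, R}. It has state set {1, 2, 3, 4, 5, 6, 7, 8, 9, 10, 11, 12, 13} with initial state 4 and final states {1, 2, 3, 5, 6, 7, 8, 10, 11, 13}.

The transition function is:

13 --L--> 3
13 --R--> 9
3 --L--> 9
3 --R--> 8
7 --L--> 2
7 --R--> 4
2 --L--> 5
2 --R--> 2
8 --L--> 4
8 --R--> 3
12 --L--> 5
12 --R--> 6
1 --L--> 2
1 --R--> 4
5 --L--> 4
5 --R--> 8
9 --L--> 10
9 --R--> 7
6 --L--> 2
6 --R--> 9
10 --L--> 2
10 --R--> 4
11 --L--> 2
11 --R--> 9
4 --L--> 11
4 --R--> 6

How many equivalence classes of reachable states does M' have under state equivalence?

4

Reachable states from the start: {2,3,4,5,6,7,8,9,10,11}. Unreachable: {1,12,13} — drop them.
P0 = {2,3,5,6,7,8,10,11} | {4,9}.
On input L, block {2,3,5,6,7,8,10,11} splits into {2,6,7,10,11} and {3,5,8}.
Split {2,6,7,10,11} by δ(·,L) → {6,7,10,11} and {2}.
Stable partition: {6,7,10,11} | {4,9} | {3,5,8} | {2} — 4 equivalence classes.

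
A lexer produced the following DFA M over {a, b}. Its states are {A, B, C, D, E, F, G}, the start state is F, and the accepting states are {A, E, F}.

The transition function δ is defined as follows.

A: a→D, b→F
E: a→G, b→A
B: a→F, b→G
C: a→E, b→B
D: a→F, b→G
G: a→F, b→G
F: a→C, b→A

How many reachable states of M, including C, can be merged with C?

Every state is reachable, so we keep all 7.
P0 = {A,E,F} | {B,C,D,G}.
The partition is now stable with 2 blocks: {A,E,F} | {B,C,D,G}.
The equivalence class containing C is {B,C,D,G}, of size 4.

4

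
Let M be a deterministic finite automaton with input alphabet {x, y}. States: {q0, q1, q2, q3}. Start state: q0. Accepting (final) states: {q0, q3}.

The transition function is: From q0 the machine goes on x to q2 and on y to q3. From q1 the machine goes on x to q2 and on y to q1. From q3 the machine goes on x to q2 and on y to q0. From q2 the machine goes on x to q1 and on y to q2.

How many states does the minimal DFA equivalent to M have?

Initial partition by acceptance: {q0,q3} | {q1,q2}.
Stable partition: {q0,q3} | {q1,q2} — 2 equivalence classes.

2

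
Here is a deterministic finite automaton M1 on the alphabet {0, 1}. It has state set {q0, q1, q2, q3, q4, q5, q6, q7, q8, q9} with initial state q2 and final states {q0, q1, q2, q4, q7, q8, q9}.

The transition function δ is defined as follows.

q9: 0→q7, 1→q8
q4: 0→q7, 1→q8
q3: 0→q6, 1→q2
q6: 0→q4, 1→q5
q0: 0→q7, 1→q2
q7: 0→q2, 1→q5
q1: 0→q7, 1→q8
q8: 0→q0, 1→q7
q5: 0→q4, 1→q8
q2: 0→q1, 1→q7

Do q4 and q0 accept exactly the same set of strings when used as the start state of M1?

First remove the unreachable states {q3,q6,q9}; 7 states remain.
Initial partition by acceptance: {q0,q1,q2,q4,q7,q8} | {q5}.
On input 1, block {q0,q1,q2,q4,q7,q8} splits into {q0,q1,q2,q4,q8} and {q7}.
Split {q0,q1,q2,q4,q8} by δ(·,0) → {q0,q1,q4} and {q2,q8}.
No further refinement is possible. Final partition (4 blocks): {q0,q1,q4} | {q5} | {q7} | {q2,q8}.
q4 and q0 lie in the same block of the stable partition, so they are equivalent — no string distinguishes them.

Yes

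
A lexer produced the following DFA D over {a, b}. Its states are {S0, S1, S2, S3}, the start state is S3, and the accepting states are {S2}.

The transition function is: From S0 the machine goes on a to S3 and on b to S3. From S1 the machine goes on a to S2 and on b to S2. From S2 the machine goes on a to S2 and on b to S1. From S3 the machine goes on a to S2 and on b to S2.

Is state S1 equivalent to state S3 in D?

Reachable states from the start: {S1,S2,S3}. Unreachable: {S0} — drop them.
Initial partition by acceptance: {S2} | {S1,S3}.
The partition is now stable with 2 blocks: {S2} | {S1,S3}.
S1 and S3 lie in the same block of the stable partition, so they are equivalent — no string distinguishes them.

Yes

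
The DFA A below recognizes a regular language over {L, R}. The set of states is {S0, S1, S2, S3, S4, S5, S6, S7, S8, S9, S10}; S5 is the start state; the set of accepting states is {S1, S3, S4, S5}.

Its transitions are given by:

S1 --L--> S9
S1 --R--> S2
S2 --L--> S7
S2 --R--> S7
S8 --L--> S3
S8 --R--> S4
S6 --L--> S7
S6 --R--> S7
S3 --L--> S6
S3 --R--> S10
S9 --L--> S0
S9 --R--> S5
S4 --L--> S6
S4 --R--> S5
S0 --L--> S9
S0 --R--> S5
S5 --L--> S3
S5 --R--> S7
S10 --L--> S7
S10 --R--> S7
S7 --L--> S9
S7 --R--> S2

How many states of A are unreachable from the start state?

No path from S5 leads to S1, S4, S8; the other 8 states are all reachable.

3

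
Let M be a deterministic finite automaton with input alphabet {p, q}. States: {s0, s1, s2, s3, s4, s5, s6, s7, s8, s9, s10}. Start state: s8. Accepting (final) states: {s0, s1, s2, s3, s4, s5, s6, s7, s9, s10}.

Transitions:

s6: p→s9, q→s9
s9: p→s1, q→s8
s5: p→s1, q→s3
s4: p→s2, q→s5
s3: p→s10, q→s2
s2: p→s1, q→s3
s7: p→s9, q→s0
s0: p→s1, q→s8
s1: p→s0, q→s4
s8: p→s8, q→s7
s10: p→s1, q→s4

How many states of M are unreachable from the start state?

1

Starting at s8 and following transitions, the reachable set is {s0, s1, s2, s3, s4, s5, s7, s8, s9, s10}. That leaves s6 unreachable — 1 in total.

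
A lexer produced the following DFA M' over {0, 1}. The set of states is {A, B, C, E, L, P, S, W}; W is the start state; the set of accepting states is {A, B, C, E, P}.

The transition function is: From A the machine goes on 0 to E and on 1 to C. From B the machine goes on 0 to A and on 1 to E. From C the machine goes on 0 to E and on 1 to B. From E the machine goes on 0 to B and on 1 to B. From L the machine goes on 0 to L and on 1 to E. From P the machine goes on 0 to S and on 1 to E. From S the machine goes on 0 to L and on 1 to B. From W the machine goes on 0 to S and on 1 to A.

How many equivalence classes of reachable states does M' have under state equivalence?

States {P} cannot be reached from the start state, so discard them.
Start with accepting vs non-accepting: {A,B,C,E} | {L,S,W}.
No further refinement is possible. Final partition (2 blocks): {A,B,C,E} | {L,S,W}.

2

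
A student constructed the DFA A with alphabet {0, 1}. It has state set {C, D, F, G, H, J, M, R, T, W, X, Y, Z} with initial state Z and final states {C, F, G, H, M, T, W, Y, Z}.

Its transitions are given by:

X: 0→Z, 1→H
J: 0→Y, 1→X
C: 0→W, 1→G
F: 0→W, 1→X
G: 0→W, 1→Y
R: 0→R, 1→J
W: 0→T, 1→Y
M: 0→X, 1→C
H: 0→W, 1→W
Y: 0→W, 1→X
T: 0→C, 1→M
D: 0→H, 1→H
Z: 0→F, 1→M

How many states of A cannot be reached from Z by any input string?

3

BFS from Z reaches {C, F, G, H, M, T, W, X, Y, Z}; the 3 state(s) D, J, R are never visited.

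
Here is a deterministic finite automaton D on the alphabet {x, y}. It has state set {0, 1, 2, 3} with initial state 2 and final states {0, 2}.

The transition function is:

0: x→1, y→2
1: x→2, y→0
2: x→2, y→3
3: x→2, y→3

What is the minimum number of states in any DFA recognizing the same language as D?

2

Reachable states from the start: {2,3}. Unreachable: {0,1} — drop them.
Initial partition by acceptance: {2} | {3}.
No further refinement is possible. Final partition (2 blocks): {2} | {3}.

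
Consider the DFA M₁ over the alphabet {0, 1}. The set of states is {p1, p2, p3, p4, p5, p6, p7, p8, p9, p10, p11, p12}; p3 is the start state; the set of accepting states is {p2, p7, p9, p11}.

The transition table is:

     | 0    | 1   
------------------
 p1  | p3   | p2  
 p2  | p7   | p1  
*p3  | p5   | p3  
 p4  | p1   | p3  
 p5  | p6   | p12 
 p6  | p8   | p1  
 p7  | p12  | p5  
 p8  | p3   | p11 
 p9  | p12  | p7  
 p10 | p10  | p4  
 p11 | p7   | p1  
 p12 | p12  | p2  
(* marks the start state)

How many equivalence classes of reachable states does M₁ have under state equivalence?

Reachable states from the start: {p1,p2,p3,p5,p6,p7,p8,p11,p12}. Unreachable: {p4,p9,p10} — drop them.
Initial partition by acceptance: {p2,p7,p11} | {p1,p3,p5,p6,p8,p12}.
Split {p2,p7,p11} by δ(·,0) → {p2,p11} and {p7}.
Split {p1,p3,p5,p6,p8,p12} by δ(·,1) → {p1,p8,p12} and {p3,p5,p6}.
Split {p1,p8,p12} by δ(·,0) → {p1,p8} and {p12}.
On input 0, block {p3,p5,p6} splits into {p3,p5} and {p6}.
Split {p3,p5} by δ(·,0) → {p3} and {p5}.
The partition is now stable with 7 blocks: {p2,p11} | {p1,p8} | {p7} | {p3} | {p12} | {p6} | {p5}.

7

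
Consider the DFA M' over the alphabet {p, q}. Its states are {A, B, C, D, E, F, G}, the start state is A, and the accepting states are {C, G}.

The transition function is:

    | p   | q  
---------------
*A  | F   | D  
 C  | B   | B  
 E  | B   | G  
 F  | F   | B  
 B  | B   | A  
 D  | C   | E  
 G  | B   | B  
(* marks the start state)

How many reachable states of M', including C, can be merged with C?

Start with accepting vs non-accepting: {C,G} | {A,B,D,E,F}.
Split {A,B,D,E,F} by δ(·,p) → {A,B,E,F} and {D}.
On input q, block {A,B,E,F} splits into {B,F} and {A} and {E}.
On input q, block {B,F} splits into {B} and {F}.
Stable partition: {C,G} | {B} | {D} | {A} | {E} | {F} — 6 equivalence classes.
State C belongs to the block {C,G}, which has 2 states.

2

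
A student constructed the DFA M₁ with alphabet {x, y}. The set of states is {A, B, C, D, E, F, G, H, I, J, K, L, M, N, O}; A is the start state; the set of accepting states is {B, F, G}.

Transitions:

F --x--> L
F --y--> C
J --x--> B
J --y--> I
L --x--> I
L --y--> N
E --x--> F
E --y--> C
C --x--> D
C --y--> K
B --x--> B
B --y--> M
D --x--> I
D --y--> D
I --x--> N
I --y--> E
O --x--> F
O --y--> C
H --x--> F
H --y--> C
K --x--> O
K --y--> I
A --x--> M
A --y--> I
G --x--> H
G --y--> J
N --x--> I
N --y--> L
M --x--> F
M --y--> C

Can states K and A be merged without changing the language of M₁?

First remove the unreachable states {B,G,H,J}; 11 states remain.
Start with accepting vs non-accepting: {F} | {A,C,D,E,I,K,L,M,N,O}.
On input x, block {A,C,D,E,I,K,L,M,N,O} splits into {A,C,D,I,K,L,N} and {E,M,O}.
On input x, block {A,C,D,I,K,L,N} splits into {C,D,I,L,N} and {A,K}.
Refine {C,D,I,L,N} on symbol y: members go to different blocks, giving {D,L,N} and {C} and {I}.
Stable partition: {F} | {D,L,N} | {E,M,O} | {A,K} | {C} | {I} — 6 equivalence classes.
K and A lie in the same block of the stable partition, so they are equivalent — no string distinguishes them.

Yes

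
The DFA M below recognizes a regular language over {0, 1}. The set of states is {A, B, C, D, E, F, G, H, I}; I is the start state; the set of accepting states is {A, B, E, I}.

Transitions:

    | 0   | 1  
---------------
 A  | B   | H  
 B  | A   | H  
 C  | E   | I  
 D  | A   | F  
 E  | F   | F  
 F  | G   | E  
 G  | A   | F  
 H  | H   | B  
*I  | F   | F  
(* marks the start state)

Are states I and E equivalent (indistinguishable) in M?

Yes

Reachable states from the start: {A,B,E,F,G,H,I}. Unreachable: {C,D} — drop them.
P0 = {A,B,E,I} | {F,G,H}.
Split {A,B,E,I} by δ(·,0) → {A,B} and {E,I}.
Split {F,G,H} by δ(·,0) → {F,H} and {G}.
Refine {F,H} on symbol 0: members go to different blocks, giving {F} and {H}.
The partition is now stable with 5 blocks: {A,B} | {F} | {E,I} | {G} | {H}.
I and E lie in the same block of the stable partition, so they are equivalent — no string distinguishes them.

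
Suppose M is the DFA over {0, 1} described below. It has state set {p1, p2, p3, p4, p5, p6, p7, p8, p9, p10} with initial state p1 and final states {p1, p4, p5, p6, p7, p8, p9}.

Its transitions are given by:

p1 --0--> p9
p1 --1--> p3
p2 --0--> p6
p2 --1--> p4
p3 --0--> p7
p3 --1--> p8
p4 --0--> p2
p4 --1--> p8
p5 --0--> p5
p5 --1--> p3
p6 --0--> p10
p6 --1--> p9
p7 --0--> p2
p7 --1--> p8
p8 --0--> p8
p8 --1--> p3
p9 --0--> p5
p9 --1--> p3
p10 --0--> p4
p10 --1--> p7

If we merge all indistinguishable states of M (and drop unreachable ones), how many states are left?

P0 = {p1,p4,p5,p6,p7,p8,p9} | {p2,p3,p10}.
On input 0, block {p1,p4,p5,p6,p7,p8,p9} splits into {p1,p5,p8,p9} and {p4,p6,p7}.
On input 1, block {p2,p3,p10} splits into {p2,p10} and {p3}.
The partition is now stable with 4 blocks: {p1,p5,p8,p9} | {p2,p10} | {p4,p6,p7} | {p3}.

4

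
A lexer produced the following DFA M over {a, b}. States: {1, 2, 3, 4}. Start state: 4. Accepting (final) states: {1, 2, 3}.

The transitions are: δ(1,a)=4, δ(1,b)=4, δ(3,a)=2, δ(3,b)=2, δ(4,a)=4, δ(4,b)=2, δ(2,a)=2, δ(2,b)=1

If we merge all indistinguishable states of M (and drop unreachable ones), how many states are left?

States {3} cannot be reached from the start state, so discard them.
P0 = {1,2} | {4}.
Refine {1,2} on symbol a: members go to different blocks, giving {1} and {2}.
The partition is now stable with 3 blocks: {1} | {4} | {2}.

3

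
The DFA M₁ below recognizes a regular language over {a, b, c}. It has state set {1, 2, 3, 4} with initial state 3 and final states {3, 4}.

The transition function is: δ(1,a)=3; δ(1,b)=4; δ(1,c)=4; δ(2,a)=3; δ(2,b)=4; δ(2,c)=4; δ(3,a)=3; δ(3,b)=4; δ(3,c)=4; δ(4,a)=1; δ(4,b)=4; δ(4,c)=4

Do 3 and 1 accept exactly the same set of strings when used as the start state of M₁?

No

States {2} cannot be reached from the start state, so discard them.
Initial partition by acceptance: {3,4} | {1}.
Split {3,4} by δ(·,a) → {3} and {4}.
The partition is now stable with 3 blocks: {3} | {1} | {4}.
3 and 1 end up in different blocks, so they are distinguishable. For instance, the string 'ε' is accepted from only 3.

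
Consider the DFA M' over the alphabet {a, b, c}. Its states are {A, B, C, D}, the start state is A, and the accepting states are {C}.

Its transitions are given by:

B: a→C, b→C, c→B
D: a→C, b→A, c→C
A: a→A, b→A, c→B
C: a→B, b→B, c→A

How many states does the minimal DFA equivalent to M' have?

3

First remove the unreachable states {D}; 3 states remain.
Start with accepting vs non-accepting: {C} | {A,B}.
Split {A,B} by δ(·,a) → {A} and {B}.
Stable partition: {C} | {A} | {B} — 3 equivalence classes.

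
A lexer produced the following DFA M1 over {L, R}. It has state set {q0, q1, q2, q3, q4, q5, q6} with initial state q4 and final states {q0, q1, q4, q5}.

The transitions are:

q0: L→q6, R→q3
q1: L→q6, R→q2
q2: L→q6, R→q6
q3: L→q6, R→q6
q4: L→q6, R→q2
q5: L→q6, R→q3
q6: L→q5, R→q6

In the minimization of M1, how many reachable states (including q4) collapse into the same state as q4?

2

First remove the unreachable states {q0,q1}; 5 states remain.
Initial partition by acceptance: {q4,q5} | {q2,q3,q6}.
Split {q2,q3,q6} by δ(·,L) → {q2,q3} and {q6}.
The partition is now stable with 3 blocks: {q4,q5} | {q2,q3} | {q6}.
State q4 belongs to the block {q4,q5}, which has 2 states.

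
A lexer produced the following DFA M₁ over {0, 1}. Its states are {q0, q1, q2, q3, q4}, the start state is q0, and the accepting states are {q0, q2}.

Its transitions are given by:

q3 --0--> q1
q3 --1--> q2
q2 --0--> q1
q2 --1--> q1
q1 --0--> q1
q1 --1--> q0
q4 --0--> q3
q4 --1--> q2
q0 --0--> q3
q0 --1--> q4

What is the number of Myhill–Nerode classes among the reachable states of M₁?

2

Every state is reachable, so we keep all 5.
Start with accepting vs non-accepting: {q0,q2} | {q1,q3,q4}.
The partition is now stable with 2 blocks: {q0,q2} | {q1,q3,q4}.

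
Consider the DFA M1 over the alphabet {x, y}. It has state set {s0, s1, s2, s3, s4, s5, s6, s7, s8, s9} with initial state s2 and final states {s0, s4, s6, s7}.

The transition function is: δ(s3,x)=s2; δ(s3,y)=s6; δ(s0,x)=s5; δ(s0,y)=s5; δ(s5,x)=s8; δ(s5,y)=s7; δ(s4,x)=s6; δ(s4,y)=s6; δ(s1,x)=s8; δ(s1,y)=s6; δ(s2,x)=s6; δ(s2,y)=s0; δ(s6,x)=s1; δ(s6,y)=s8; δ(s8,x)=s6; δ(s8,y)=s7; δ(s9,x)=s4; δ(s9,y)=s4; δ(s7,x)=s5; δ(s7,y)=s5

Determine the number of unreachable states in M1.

3

No path from s2 leads to s3, s4, s9; the other 7 states are all reachable.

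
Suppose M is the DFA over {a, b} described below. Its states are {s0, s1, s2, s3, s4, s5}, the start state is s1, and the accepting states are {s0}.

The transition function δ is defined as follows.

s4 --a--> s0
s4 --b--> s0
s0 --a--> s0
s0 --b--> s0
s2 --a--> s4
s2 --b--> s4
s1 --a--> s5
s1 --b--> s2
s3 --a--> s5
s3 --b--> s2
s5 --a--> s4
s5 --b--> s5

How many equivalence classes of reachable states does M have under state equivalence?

First remove the unreachable states {s3}; 5 states remain.
Start with accepting vs non-accepting: {s0} | {s1,s2,s4,s5}.
Refine {s1,s2,s4,s5} on symbol a: members go to different blocks, giving {s1,s2,s5} and {s4}.
On input a, block {s1,s2,s5} splits into {s2,s5} and {s1}.
On input b, block {s2,s5} splits into {s2} and {s5}.
Stable partition: {s0} | {s2} | {s4} | {s1} | {s5} — 5 equivalence classes.

5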